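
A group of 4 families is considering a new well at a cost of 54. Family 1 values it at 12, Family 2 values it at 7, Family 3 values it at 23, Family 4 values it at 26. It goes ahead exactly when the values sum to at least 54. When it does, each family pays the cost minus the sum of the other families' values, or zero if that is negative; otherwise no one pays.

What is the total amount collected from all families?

Total value 68 ≥ cost 54, so it is built.
Family 1: others sum to 56; max(0, 54 - 56) = 0.
Family 2: others sum to 61; max(0, 54 - 61) = 0.
Family 3: others sum to 45; max(0, 54 - 45) = 9.
Family 4: others sum to 42; max(0, 54 - 42) = 12.
Total collected = 0 + 0 + 9 + 12 = 21.

21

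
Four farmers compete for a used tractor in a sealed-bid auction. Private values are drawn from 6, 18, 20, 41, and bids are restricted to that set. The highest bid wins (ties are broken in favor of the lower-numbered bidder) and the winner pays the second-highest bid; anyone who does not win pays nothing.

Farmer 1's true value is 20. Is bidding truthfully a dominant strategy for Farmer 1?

Check each profile of the others' bids and compare truth against every alternative bid.
Others bid (6, 6, 6): truth gives 14, best alternative gives 14.
Others bid (6, 6, 18): truth gives 2, best alternative gives 2.
Others bid (6, 18, 6): truth gives 2, best alternative gives 2.
Others bid (6, 18, 18): truth gives 2, best alternative gives 2.
Others bid (18, 6, 6): truth gives 2, best alternative gives 2.
Others bid (18, 6, 18): truth gives 2, best alternative gives 2.
(Remaining 58 profiles checked similarly; truth is weakly best in each.)
In every case the truthful bid is at least as good as any alternative, so it is a dominant strategy.

Yes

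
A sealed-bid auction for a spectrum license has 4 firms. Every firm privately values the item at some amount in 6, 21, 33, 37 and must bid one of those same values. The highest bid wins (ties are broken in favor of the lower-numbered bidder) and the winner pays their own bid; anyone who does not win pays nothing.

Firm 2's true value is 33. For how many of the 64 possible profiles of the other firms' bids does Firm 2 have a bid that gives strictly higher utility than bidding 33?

4

Others bid (6, 6, 6): truth gives 0; bid 21 gives 12 > 0. Violating.
Others bid (6, 6, 21): truth gives 0; bid 21 gives 12 > 0. Violating.
Others bid (6, 21, 6): truth gives 0; bid 21 gives 12 > 0. Violating.
Others bid (6, 21, 21): truth gives 0; bid 21 gives 12 > 0. Violating.
Others bid (6, 6, 33): truth gives 0; no alternative beats it.
Others bid (6, 6, 37): truth gives 0; no alternative beats it.
(Checking all 64 profiles: 4 have a profitable deviation, 60 do not.)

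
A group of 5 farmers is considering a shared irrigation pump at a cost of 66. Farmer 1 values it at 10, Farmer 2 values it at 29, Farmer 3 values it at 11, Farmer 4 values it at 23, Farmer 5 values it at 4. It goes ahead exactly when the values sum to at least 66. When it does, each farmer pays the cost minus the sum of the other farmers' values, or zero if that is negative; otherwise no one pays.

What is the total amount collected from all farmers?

30

Total value 77 ≥ cost 66, so it is built.
Farmer 1: others sum to 67; max(0, 66 - 67) = 0.
Farmer 2: others sum to 48; max(0, 66 - 48) = 18.
Farmer 3: others sum to 66; max(0, 66 - 66) = 0.
Farmer 4: others sum to 54; max(0, 66 - 54) = 12.
Farmer 5: others sum to 73; max(0, 66 - 73) = 0.
Total collected = 0 + 18 + 0 + 12 + 0 = 30.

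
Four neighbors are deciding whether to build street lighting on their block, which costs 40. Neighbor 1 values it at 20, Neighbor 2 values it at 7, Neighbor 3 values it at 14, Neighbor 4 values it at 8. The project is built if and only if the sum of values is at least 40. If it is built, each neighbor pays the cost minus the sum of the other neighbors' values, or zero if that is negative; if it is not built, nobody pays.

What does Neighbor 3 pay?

Total value 49 ≥ cost 40, so the project is built.
The other neighbors' values sum to 35.
Cost minus that sum is 40 - 35 = 5.

5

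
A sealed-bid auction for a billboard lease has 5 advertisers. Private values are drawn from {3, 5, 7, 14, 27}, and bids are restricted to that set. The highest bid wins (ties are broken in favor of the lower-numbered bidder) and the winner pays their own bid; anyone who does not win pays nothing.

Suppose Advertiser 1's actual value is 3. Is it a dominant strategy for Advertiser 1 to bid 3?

Yes

Check each profile of the others' bids and compare truth against every alternative bid.
Others bid (3, 3, 3, 3): truth gives 0, best alternative gives -2.
Others bid (3, 3, 3, 5): truth gives 0, best alternative gives -2.
Others bid (3, 3, 5, 3): truth gives 0, best alternative gives -2.
Others bid (3, 3, 5, 5): truth gives 0, best alternative gives -2.
Others bid (3, 5, 3, 3): truth gives 0, best alternative gives -2.
Others bid (3, 5, 3, 5): truth gives 0, best alternative gives -2.
(Remaining 619 profiles checked similarly; truth is weakly best in each.)
In every case the truthful bid is at least as good as any alternative, so it is a dominant strategy.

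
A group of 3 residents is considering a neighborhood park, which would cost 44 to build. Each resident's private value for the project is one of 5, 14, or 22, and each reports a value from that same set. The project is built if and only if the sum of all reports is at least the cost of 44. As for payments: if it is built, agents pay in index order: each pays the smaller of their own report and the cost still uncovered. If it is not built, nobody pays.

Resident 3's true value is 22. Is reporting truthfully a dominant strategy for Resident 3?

Check each profile of the others' reports and compare truth against every alternative report.
Others report (14, 14): truth gives 6, best alternative gives 0.
Others report (5, 22): truth gives 5, best alternative gives 0.
Others report (22, 5): truth gives 5, best alternative gives 0.
Others report (22, 22): truth gives 22, best alternative gives 22.
Others report (14, 22): truth gives 14, best alternative gives 14.
Others report (22, 14): truth gives 14, best alternative gives 14.
(Remaining 3 profiles checked similarly; truth is weakly best in each.)
In every case the truthful report is at least as good as any alternative, so it is a dominant strategy.

Yes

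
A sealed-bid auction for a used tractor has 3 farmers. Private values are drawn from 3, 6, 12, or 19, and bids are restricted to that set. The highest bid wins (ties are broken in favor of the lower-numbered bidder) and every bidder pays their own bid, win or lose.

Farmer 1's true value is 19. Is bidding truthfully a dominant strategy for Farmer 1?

No

Consider the case where Farmer 2 bids 3 and Farmer 3 bids 3.
Truthful bid 19: wins, pays 19, utility 19 - 19 = 0.
Bid 3 instead: wins, pays 3, utility 19 - 3 = 16.
Since 16 > 0, bidding 3 is strictly better here, so truthful bidding is not dominant.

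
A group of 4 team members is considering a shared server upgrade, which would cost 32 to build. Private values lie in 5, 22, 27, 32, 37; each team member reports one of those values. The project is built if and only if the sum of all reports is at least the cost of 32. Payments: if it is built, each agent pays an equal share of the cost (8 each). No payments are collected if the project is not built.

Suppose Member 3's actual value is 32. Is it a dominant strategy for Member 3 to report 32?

Yes

Check each profile of the others' reports and compare truth against every alternative report.
Others report (5, 5, 5): truth gives 24, best alternative gives 24.
Others report (5, 5, 22): truth gives 24, best alternative gives 24.
Others report (5, 5, 27): truth gives 24, best alternative gives 24.
Others report (5, 5, 32): truth gives 24, best alternative gives 24.
Others report (5, 5, 37): truth gives 24, best alternative gives 24.
Others report (5, 22, 5): truth gives 24, best alternative gives 24.
(Remaining 119 profiles checked similarly; truth is weakly best in each.)
In every case the truthful report is at least as good as any alternative, so it is a dominant strategy.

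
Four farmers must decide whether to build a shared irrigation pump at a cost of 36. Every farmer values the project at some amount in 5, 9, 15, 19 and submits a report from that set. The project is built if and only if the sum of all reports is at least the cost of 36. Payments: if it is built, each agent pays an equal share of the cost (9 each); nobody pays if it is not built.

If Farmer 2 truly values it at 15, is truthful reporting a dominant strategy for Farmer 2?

Consider the case where Farmer 1 reports 5, Farmer 3 reports 5 and Farmer 4 reports 9.
Truthful report 15: project not built, utility 0.
Report 19 instead: project built, pays 9, utility 15 - 9 = 6.
Since 6 > 0, reporting 19 is strictly better here, so truthful reporting is not dominant.

No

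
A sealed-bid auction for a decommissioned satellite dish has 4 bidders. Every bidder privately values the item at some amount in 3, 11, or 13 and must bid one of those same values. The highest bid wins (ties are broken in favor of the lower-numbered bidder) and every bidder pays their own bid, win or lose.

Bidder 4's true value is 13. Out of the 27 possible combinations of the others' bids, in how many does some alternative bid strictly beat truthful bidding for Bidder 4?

20

Others bid (3, 3, 3): truth gives 0; bid 11 gives 2 > 0. Violating.
Others bid (3, 3, 13): truth gives -13; bid 3 gives -3 > -13. Violating.
Others bid (3, 11, 13): truth gives -13; bid 3 gives -3 > -13. Violating.
Others bid (3, 13, 3): truth gives -13; bid 3 gives -3 > -13. Violating.
Others bid (3, 3, 11): truth gives 0; no alternative beats it.
Others bid (3, 11, 3): truth gives 0; no alternative beats it.
(Checking all 27 profiles: 20 have a profitable deviation, 7 do not.)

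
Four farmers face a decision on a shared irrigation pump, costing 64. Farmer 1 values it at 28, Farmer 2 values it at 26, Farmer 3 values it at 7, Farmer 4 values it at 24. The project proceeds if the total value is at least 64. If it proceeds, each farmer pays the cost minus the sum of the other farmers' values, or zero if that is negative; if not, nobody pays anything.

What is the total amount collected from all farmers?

Total value 85 ≥ cost 64, so it is built.
Farmer 1: others sum to 57; max(0, 64 - 57) = 7.
Farmer 2: others sum to 59; max(0, 64 - 59) = 5.
Farmer 3: others sum to 78; max(0, 64 - 78) = 0.
Farmer 4: others sum to 61; max(0, 64 - 61) = 3.
Total collected = 7 + 5 + 0 + 3 = 15.

15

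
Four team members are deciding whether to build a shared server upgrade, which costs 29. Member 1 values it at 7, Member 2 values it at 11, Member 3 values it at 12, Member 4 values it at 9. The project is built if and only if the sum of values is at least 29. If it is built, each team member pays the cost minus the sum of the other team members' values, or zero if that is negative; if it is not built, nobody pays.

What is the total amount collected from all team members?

3

Total value 39 ≥ cost 29, so it is built.
Member 1: others sum to 32; max(0, 29 - 32) = 0.
Member 2: others sum to 28; max(0, 29 - 28) = 1.
Member 3: others sum to 27; max(0, 29 - 27) = 2.
Member 4: others sum to 30; max(0, 29 - 30) = 0.
Total collected = 0 + 1 + 2 + 0 = 3.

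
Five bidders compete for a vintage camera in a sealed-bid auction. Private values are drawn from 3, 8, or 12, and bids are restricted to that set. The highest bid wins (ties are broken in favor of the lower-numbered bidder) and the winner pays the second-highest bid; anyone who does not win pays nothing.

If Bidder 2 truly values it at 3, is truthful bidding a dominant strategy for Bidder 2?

Check each profile of the others' bids and compare truth against every alternative bid.
Others bid (3, 3, 3, 8): truth gives 0, best alternative gives -5.
Others bid (3, 3, 8, 3): truth gives 0, best alternative gives -5.
Others bid (3, 3, 8, 8): truth gives 0, best alternative gives -5.
Others bid (3, 8, 3, 3): truth gives 0, best alternative gives -5.
Others bid (3, 8, 3, 8): truth gives 0, best alternative gives -5.
Others bid (3, 8, 8, 3): truth gives 0, best alternative gives -5.
(Remaining 75 profiles checked similarly; truth is weakly best in each.)
In every case the truthful bid is at least as good as any alternative, so it is a dominant strategy.

Yes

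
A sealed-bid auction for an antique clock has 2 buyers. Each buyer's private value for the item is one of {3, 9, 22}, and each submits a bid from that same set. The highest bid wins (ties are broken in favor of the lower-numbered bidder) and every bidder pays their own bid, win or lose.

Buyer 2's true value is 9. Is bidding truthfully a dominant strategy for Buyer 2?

No

Consider the case where Buyer 1 bids 9.
Truthful bid 9: loses but pays 9, utility -9.
Bid 3 instead: loses but pays 3, utility -3.
Since -3 > -9, bidding 3 is strictly better here, so truthful bidding is not dominant.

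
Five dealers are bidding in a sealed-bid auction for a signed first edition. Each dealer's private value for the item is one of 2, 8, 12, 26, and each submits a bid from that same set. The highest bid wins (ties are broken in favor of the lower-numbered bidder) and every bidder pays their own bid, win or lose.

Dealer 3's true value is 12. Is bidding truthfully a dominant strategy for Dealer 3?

Consider the case where Dealer 1 bids 2, Dealer 2 bids 2, Dealer 4 bids 2 and Dealer 5 bids 2.
Truthful bid 12: wins, pays 12, utility 12 - 12 = 0.
Bid 8 instead: wins, pays 8, utility 12 - 8 = 4.
Since 4 > 0, bidding 8 is strictly better here, so truthful bidding is not dominant.

No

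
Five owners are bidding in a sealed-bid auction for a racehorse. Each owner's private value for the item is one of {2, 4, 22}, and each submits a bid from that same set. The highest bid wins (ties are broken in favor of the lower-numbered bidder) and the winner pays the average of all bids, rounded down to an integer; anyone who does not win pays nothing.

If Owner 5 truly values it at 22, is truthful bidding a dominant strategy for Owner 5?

No

Consider the case where Owner 1 bids 2, Owner 2 bids 2, Owner 3 bids 2 and Owner 4 bids 2.
Truthful bid 22: wins, pays 6, utility 22 - 6 = 16.
Bid 4 instead: wins, pays 2, utility 22 - 2 = 20.
Since 20 > 16, bidding 4 is strictly better here, so truthful bidding is not dominant.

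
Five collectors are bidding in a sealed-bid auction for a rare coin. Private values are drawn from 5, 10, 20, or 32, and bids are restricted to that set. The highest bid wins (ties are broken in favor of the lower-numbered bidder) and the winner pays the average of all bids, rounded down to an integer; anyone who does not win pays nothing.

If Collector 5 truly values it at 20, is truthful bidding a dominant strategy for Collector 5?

Consider the case where Collector 1 bids 5, Collector 2 bids 5, Collector 3 bids 5 and Collector 4 bids 5.
Truthful bid 20: wins, pays 8, utility 20 - 8 = 12.
Bid 10 instead: wins, pays 6, utility 20 - 6 = 14.
Since 14 > 12, bidding 10 is strictly better here, so truthful bidding is not dominant.

No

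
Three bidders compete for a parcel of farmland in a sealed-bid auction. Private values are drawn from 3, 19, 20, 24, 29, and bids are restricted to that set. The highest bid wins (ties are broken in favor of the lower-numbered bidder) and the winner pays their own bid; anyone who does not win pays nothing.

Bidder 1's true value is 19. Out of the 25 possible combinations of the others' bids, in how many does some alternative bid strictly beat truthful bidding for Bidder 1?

1

Others bid (3, 3): truth gives 0; bid 3 gives 16 > 0. Violating.
Others bid (3, 19): truth gives 0; no alternative beats it.
Others bid (3, 20): truth gives 0; no alternative beats it.
(Checking all 25 profiles: 1 has a profitable deviation, 24 do not.)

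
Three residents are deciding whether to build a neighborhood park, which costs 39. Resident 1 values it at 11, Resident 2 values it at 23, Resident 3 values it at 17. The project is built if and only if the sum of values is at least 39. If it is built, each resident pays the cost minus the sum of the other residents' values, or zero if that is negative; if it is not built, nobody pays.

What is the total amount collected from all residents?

16

Total value 51 ≥ cost 39, so it is built.
Resident 1: others sum to 40; max(0, 39 - 40) = 0.
Resident 2: others sum to 28; max(0, 39 - 28) = 11.
Resident 3: others sum to 34; max(0, 39 - 34) = 5.
Total collected = 0 + 11 + 5 = 16.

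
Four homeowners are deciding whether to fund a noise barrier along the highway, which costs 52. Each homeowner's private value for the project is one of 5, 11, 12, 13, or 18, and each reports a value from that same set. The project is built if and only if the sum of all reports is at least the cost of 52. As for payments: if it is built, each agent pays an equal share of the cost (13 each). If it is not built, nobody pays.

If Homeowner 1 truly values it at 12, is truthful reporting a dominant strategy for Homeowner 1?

No

Consider the case where Homeowner 2 reports 5, Homeowner 3 reports 18 and Homeowner 4 reports 18.
Truthful report 12: project built, pays 13, utility 12 - 13 = -1.
Report 5 instead: project not built, utility 0.
Since 0 > -1, reporting 5 is strictly better here, so truthful reporting is not dominant.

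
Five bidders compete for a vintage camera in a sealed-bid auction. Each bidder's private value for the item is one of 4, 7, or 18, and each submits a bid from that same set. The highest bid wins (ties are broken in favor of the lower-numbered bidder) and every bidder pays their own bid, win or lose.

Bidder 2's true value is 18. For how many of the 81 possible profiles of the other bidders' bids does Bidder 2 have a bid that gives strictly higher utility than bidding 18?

35

Others bid (4, 4, 4, 4): truth gives 0; bid 7 gives 11 > 0. Violating.
Others bid (4, 4, 4, 7): truth gives 0; bid 7 gives 11 > 0. Violating.
Others bid (4, 4, 7, 4): truth gives 0; bid 7 gives 11 > 0. Violating.
Others bid (4, 4, 7, 7): truth gives 0; bid 7 gives 11 > 0. Violating.
Others bid (4, 4, 4, 18): truth gives 0; no alternative beats it.
Others bid (4, 4, 7, 18): truth gives 0; no alternative beats it.
(Checking all 81 profiles: 35 have a profitable deviation, 46 do not.)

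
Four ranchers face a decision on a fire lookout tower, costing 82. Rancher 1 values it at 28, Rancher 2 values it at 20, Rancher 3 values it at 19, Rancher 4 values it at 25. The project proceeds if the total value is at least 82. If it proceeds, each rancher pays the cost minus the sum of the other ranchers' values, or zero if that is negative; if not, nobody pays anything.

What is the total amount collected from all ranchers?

Total value 92 ≥ cost 82, so it is built.
Rancher 1: others sum to 64; max(0, 82 - 64) = 18.
Rancher 2: others sum to 72; max(0, 82 - 72) = 10.
Rancher 3: others sum to 73; max(0, 82 - 73) = 9.
Rancher 4: others sum to 67; max(0, 82 - 67) = 15.
Total collected = 18 + 10 + 9 + 15 = 52.

52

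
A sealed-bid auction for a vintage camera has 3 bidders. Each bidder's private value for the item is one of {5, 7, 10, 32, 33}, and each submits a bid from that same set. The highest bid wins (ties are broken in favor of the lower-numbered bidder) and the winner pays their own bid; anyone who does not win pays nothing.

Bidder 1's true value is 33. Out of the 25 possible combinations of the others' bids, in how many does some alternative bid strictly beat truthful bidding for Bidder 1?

Others bid (5, 5): truth gives 0; bid 5 gives 28 > 0. Violating.
Others bid (5, 7): truth gives 0; bid 7 gives 26 > 0. Violating.
Others bid (5, 10): truth gives 0; bid 10 gives 23 > 0. Violating.
Others bid (5, 32): truth gives 0; bid 32 gives 1 > 0. Violating.
Others bid (5, 33): truth gives 0; no alternative beats it.
Others bid (7, 33): truth gives 0; no alternative beats it.
(Checking all 25 profiles: 16 have a profitable deviation, 9 do not.)

16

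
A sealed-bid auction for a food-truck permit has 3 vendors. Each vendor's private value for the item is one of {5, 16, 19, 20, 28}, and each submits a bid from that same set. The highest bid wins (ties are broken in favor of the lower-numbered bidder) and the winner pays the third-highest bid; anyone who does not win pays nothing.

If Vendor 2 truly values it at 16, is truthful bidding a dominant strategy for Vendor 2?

Consider the case where Vendor 1 bids 5 and Vendor 3 bids 19.
Truthful bid 16: loses, pays 0, utility 0.
Bid 19 instead: wins, pays 5, utility 16 - 5 = 11.
Since 11 > 0, bidding 19 is strictly better here, so truthful bidding is not dominant.

No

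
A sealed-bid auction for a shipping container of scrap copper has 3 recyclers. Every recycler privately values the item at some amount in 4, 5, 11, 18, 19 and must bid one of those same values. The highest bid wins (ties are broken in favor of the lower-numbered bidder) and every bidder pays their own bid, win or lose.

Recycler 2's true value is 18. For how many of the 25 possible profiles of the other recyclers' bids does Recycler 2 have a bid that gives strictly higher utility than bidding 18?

Others bid (4, 4): truth gives 0; bid 5 gives 13 > 0. Violating.
Others bid (4, 5): truth gives 0; bid 5 gives 13 > 0. Violating.
Others bid (4, 11): truth gives 0; bid 11 gives 7 > 0. Violating.
Others bid (4, 19): truth gives -18; bid 19 gives -1 > -18. Violating.
Others bid (4, 18): truth gives 0; no alternative beats it.
Others bid (5, 18): truth gives 0; no alternative beats it.
(Checking all 25 profiles: 19 have a profitable deviation, 6 do not.)

19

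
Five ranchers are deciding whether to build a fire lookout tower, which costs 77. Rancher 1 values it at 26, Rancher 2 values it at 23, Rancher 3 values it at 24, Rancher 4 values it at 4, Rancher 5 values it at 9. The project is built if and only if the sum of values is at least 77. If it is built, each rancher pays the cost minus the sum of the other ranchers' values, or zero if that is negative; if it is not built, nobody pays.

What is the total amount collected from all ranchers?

46

Total value 86 ≥ cost 77, so it is built.
Rancher 1: others sum to 60; max(0, 77 - 60) = 17.
Rancher 2: others sum to 63; max(0, 77 - 63) = 14.
Rancher 3: others sum to 62; max(0, 77 - 62) = 15.
Rancher 4: others sum to 82; max(0, 77 - 82) = 0.
Rancher 5: others sum to 77; max(0, 77 - 77) = 0.
Total collected = 17 + 14 + 15 + 0 + 0 = 46.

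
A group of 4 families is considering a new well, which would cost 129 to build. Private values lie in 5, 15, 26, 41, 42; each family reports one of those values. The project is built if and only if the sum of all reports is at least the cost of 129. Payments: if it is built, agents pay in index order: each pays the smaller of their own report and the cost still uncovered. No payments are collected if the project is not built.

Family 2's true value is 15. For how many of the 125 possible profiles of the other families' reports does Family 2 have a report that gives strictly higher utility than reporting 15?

7

Others report (41, 41, 42): truth gives 0; report 5 gives 10 > 0. Violating.
Others report (41, 42, 41): truth gives 0; report 5 gives 10 > 0. Violating.
Others report (41, 42, 42): truth gives 0; report 5 gives 10 > 0. Violating.
Others report (42, 41, 41): truth gives 0; report 5 gives 10 > 0. Violating.
Others report (5, 5, 5): truth gives 0; no alternative beats it.
Others report (5, 5, 15): truth gives 0; no alternative beats it.
(Checking all 125 profiles: 7 have a profitable deviation, 118 do not.)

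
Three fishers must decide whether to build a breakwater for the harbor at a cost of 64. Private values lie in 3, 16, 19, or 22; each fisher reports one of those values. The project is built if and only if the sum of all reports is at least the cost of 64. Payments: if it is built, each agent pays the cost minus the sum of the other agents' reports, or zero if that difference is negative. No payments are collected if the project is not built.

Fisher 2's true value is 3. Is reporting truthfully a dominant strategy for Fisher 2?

Check each profile of the others' reports and compare truth against every alternative report.
Others report (3, 3): truth gives 0, best alternative gives 0.
Others report (3, 16): truth gives 0, best alternative gives 0.
Others report (3, 19): truth gives 0, best alternative gives 0.
Others report (3, 22): truth gives 0, best alternative gives 0.
Others report (16, 3): truth gives 0, best alternative gives 0.
Others report (16, 16): truth gives 0, best alternative gives 0.
(Remaining 10 profiles checked similarly; truth is weakly best in each.)
In every case the truthful report is at least as good as any alternative, so it is a dominant strategy.

Yes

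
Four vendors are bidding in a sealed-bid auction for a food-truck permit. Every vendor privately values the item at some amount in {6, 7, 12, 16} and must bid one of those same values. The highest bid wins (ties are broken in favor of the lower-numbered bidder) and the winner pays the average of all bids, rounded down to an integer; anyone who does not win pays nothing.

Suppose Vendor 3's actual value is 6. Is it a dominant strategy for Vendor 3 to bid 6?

Yes

Check each profile of the others' bids and compare truth against every alternative bid.
Others bid (6, 6, 6): truth gives 0, best alternative gives 0.
Others bid (6, 6, 7): truth gives 0, best alternative gives 0.
Others bid (6, 6, 12): truth gives 0, best alternative gives 0.
Others bid (6, 6, 16): truth gives 0, best alternative gives 0.
Others bid (6, 7, 6): truth gives 0, best alternative gives 0.
Others bid (6, 7, 7): truth gives 0, best alternative gives 0.
(Remaining 58 profiles checked similarly; truth is weakly best in each.)
In every case the truthful bid is at least as good as any alternative, so it is a dominant strategy.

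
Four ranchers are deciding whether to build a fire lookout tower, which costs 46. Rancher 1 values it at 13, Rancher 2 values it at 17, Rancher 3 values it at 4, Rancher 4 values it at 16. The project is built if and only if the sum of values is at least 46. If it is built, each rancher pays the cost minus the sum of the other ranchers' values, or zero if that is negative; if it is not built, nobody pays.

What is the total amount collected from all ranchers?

Total value 50 ≥ cost 46, so it is built.
Rancher 1: others sum to 37; max(0, 46 - 37) = 9.
Rancher 2: others sum to 33; max(0, 46 - 33) = 13.
Rancher 3: others sum to 46; max(0, 46 - 46) = 0.
Rancher 4: others sum to 34; max(0, 46 - 34) = 12.
Total collected = 9 + 13 + 0 + 12 = 34.

34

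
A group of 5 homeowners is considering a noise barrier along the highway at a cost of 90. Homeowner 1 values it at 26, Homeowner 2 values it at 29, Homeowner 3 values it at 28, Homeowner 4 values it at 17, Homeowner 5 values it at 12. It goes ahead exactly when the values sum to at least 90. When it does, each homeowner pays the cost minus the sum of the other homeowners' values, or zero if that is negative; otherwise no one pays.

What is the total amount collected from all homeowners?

Total value 112 ≥ cost 90, so it is built.
Homeowner 1: others sum to 86; max(0, 90 - 86) = 4.
Homeowner 2: others sum to 83; max(0, 90 - 83) = 7.
Homeowner 3: others sum to 84; max(0, 90 - 84) = 6.
Homeowner 4: others sum to 95; max(0, 90 - 95) = 0.
Homeowner 5: others sum to 100; max(0, 90 - 100) = 0.
Total collected = 4 + 7 + 6 + 0 + 0 = 17.

17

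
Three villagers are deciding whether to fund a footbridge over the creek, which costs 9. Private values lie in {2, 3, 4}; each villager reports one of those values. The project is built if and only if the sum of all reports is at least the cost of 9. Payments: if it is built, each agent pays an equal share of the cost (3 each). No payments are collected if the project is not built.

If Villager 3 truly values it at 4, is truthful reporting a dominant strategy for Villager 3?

Check each profile of the others' reports and compare truth against every alternative report.
Others report (2, 3): truth gives 1, best alternative gives 0.
Others report (3, 2): truth gives 1, best alternative gives 0.
Others report (2, 4): truth gives 1, best alternative gives 1.
Others report (3, 3): truth gives 1, best alternative gives 1.
Others report (3, 4): truth gives 1, best alternative gives 1.
Others report (4, 2): truth gives 1, best alternative gives 1.
(Remaining 3 profiles checked similarly; truth is weakly best in each.)
In every case the truthful report is at least as good as any alternative, so it is a dominant strategy.

Yes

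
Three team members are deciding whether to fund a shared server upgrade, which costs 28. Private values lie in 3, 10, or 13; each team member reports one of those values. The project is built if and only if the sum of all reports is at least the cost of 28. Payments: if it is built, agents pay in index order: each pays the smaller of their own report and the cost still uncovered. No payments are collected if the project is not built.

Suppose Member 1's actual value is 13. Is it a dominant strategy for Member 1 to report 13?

No

Consider the case where Member 2 reports 10 and Member 3 reports 10.
Truthful report 13: project built, pays 13, utility 13 - 13 = 0.
Report 10 instead: project built, pays 10, utility 13 - 10 = 3.
Since 3 > 0, reporting 10 is strictly better here, so truthful reporting is not dominant.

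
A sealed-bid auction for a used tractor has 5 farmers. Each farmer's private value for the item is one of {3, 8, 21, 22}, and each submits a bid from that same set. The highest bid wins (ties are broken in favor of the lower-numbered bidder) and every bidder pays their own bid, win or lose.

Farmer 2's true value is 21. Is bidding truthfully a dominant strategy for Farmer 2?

Consider the case where Farmer 1 bids 3, Farmer 3 bids 3, Farmer 4 bids 3 and Farmer 5 bids 3.
Truthful bid 21: wins, pays 21, utility 21 - 21 = 0.
Bid 8 instead: wins, pays 8, utility 21 - 8 = 13.
Since 13 > 0, bidding 8 is strictly better here, so truthful bidding is not dominant.

No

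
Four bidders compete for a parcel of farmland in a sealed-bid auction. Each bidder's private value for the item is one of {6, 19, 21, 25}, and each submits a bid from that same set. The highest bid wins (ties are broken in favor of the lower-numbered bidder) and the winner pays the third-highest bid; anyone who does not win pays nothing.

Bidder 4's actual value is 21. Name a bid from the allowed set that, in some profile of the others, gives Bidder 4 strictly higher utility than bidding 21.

Suppose Bidder 1 bids 6, Bidder 2 bids 6 and Bidder 3 bids 21.
Bid 21: loses, pays 0, utility 0.
Bid 25: wins, pays 6, utility 21 - 6 = 15.
So bidding 25 beats truth here (15 > 0).

25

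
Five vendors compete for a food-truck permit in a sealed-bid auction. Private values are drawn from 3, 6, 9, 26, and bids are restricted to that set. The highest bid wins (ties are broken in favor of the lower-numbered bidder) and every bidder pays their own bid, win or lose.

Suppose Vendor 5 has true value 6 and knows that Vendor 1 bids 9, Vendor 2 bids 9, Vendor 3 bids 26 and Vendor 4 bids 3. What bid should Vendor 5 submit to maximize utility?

3

Bid 3: loses but pays 3, utility -3.
Bid 6: loses but pays 6, utility -6.
Bid 9: loses but pays 9, utility -9.
Bid 26: loses but pays 26, utility -26.
The best choice is 3 with utility -3.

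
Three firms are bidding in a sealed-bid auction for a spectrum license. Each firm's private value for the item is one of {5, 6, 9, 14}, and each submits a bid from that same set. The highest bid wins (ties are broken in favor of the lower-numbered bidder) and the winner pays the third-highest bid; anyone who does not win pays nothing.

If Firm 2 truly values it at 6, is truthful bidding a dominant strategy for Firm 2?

No

Consider the case where Firm 1 bids 5 and Firm 3 bids 9.
Truthful bid 6: loses, pays 0, utility 0.
Bid 9 instead: wins, pays 5, utility 6 - 5 = 1.
Since 1 > 0, bidding 9 is strictly better here, so truthful bidding is not dominant.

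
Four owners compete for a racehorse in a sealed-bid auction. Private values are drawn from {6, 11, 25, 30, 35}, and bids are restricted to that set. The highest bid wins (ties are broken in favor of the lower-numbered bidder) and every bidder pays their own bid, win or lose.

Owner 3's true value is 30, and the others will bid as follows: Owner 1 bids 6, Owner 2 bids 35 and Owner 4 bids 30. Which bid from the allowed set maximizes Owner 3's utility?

6

Bid 6: loses but pays 6, utility -6.
Bid 11: loses but pays 11, utility -11.
Bid 25: loses but pays 25, utility -25.
Bid 30: loses but pays 30, utility -30.
Bid 35: loses but pays 35, utility -35.
The best choice is 6 with utility -6.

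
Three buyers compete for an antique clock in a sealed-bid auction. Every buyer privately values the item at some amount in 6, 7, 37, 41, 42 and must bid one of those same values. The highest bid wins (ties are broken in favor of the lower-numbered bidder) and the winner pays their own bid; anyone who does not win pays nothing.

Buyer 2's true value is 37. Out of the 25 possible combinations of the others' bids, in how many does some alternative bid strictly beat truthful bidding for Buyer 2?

2

Others bid (6, 6): truth gives 0; bid 7 gives 30 > 0. Violating.
Others bid (6, 7): truth gives 0; bid 7 gives 30 > 0. Violating.
Others bid (6, 37): truth gives 0; no alternative beats it.
Others bid (6, 41): truth gives 0; no alternative beats it.
(Checking all 25 profiles: 2 have a profitable deviation, 23 do not.)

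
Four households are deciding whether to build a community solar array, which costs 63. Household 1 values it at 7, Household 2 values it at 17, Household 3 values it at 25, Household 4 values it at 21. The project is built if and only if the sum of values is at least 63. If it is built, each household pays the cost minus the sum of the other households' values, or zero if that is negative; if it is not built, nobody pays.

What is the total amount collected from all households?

Total value 70 ≥ cost 63, so it is built.
Household 1: others sum to 63; max(0, 63 - 63) = 0.
Household 2: others sum to 53; max(0, 63 - 53) = 10.
Household 3: others sum to 45; max(0, 63 - 45) = 18.
Household 4: others sum to 49; max(0, 63 - 49) = 14.
Total collected = 0 + 10 + 18 + 14 = 42.

42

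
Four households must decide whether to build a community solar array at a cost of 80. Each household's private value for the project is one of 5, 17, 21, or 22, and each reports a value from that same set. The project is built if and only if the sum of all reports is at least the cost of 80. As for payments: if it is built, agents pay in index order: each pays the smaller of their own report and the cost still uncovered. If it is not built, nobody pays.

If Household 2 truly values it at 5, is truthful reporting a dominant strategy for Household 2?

Yes

Check each profile of the others' reports and compare truth against every alternative report.
Others report (21, 21, 21): truth gives 0, best alternative gives -12.
Others report (21, 21, 22): truth gives 0, best alternative gives -12.
Others report (21, 22, 21): truth gives 0, best alternative gives -12.
Others report (21, 22, 22): truth gives 0, best alternative gives -12.
Others report (22, 21, 21): truth gives 0, best alternative gives -12.
Others report (22, 21, 22): truth gives 0, best alternative gives -12.
(Remaining 58 profiles checked similarly; truth is weakly best in each.)
In every case the truthful report is at least as good as any alternative, so it is a dominant strategy.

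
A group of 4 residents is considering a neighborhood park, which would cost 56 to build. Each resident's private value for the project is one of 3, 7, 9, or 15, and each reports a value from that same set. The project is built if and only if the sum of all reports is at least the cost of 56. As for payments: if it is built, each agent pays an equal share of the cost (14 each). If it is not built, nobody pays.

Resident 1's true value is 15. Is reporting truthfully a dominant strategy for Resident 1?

Yes

Check each profile of the others' reports and compare truth against every alternative report.
Others report (15, 15, 15): truth gives 1, best alternative gives 0.
Others report (3, 3, 3): truth gives 0, best alternative gives 0.
Others report (3, 3, 7): truth gives 0, best alternative gives 0.
Others report (3, 3, 9): truth gives 0, best alternative gives 0.
Others report (3, 3, 15): truth gives 0, best alternative gives 0.
Others report (3, 7, 3): truth gives 0, best alternative gives 0.
(Remaining 58 profiles checked similarly; truth is weakly best in each.)
In every case the truthful report is at least as good as any alternative, so it is a dominant strategy.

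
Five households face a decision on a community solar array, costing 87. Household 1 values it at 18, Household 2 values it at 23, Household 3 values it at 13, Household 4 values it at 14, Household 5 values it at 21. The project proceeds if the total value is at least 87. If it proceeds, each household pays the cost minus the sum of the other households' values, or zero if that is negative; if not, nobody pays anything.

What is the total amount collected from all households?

Total value 89 ≥ cost 87, so it is built.
Household 1: others sum to 71; max(0, 87 - 71) = 16.
Household 2: others sum to 66; max(0, 87 - 66) = 21.
Household 3: others sum to 76; max(0, 87 - 76) = 11.
Household 4: others sum to 75; max(0, 87 - 75) = 12.
Household 5: others sum to 68; max(0, 87 - 68) = 19.
Total collected = 16 + 21 + 11 + 12 + 19 = 79.

79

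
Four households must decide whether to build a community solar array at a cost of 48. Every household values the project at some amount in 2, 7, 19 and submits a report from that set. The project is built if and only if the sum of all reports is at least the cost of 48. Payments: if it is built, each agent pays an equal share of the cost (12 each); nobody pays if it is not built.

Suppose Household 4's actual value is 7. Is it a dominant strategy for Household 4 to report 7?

Consider the case where Household 1 reports 7, Household 2 reports 19 and Household 3 reports 19.
Truthful report 7: project built, pays 12, utility 7 - 12 = -5.
Report 2 instead: project not built, utility 0.
Since 0 > -5, reporting 2 is strictly better here, so truthful reporting is not dominant.

No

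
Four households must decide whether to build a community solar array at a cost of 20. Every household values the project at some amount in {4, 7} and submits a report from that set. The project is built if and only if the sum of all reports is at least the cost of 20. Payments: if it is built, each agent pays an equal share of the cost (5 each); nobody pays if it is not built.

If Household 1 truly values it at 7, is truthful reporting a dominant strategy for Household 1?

Check each profile of the others' reports and compare truth against every alternative report.
Others report (4, 4, 7): truth gives 2, best alternative gives 0.
Others report (4, 7, 4): truth gives 2, best alternative gives 0.
Others report (7, 4, 4): truth gives 2, best alternative gives 0.
Others report (4, 7, 7): truth gives 2, best alternative gives 2.
Others report (7, 4, 7): truth gives 2, best alternative gives 2.
Others report (7, 7, 4): truth gives 2, best alternative gives 2.
(Remaining 2 profiles checked similarly; truth is weakly best in each.)
In every case the truthful report is at least as good as any alternative, so it is a dominant strategy.

Yes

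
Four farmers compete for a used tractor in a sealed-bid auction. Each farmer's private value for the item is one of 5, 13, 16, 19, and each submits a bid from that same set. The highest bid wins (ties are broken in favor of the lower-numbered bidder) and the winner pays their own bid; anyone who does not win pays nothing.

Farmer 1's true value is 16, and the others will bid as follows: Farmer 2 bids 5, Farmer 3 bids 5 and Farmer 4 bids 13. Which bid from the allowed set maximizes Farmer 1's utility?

Bid 5: loses, pays 0, utility 0.
Bid 13: wins, pays 13, utility 16 - 13 = 3.
Bid 16: wins, pays 16, utility 16 - 16 = 0.
Bid 19: wins, pays 19, utility 16 - 19 = -3.
The best choice is 13 with utility 3.

13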